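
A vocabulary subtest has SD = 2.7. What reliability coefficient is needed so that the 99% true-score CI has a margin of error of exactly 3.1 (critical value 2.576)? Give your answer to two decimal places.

0.80

SEM needed = half-width / z = 3.1/2.576 ≈ 1.2034
r = 1 − (1.2034/2.7)² ≈ 1 − 0.1987 ≈ 0.8013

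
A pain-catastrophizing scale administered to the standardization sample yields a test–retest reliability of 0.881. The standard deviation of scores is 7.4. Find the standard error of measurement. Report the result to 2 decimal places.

SEM = 7.400×√(1 − 0.881) ≈ 2.553

2.55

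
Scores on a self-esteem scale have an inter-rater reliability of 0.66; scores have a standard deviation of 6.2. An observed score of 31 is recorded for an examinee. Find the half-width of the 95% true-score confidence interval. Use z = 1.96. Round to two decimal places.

SEM = 6.200 · √(1 − 0.660) = 6.200 · √0.340 ≈ 6.200 · 0.583 ≈ 3.615
1.96 · SEM ≈ 7.086

7.09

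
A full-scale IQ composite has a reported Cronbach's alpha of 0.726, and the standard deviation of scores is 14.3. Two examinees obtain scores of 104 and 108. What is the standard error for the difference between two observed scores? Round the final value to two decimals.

10.59

SEM = 14.300 × √(1 − 0.726) = 14.300 × √0.274 ≃ 14.300 × 0.523 ≃ 7.485
Standard error of the difference = 7.485·√2 ≃ 10.586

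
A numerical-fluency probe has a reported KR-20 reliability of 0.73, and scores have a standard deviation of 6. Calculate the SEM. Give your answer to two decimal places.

3.12

The standard error of measurement is 6.00000·√(1 − 0.73000) ≈ 6.00000·0.51962 ≈ 3.11769.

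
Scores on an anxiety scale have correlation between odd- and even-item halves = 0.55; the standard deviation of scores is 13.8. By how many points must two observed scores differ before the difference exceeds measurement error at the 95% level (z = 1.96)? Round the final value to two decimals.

r_full = 2·0.55 / (1 + 0.55) ≈ 0.70968
SEM = 13.80000 · √(1 − 0.70968) = 13.80000 · √0.29032 ≈ 13.80000 · 0.53882 ≈ 7.43566
SE_diff = SEM · √2 ≈ 7.43566 · 1.41421 ≈ 10.51561
Smallest detectable difference = 1.96·10.51561 ≈ 20.61060

20.61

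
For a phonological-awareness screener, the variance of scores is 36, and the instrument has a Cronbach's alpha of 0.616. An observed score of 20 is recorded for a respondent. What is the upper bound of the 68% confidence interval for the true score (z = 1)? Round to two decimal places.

23.72

σ = 36^(1/2) = 6.00000
SEM = 6.00000 · √(1 − 0.61600) = 6.00000 · √0.38400 ≈ 6.00000 · 0.61968 ≈ 3.71806
Margin = 1 · 3.71806 ≈ 3.71806
Upper bound: 20 + 3.71806 = 23.71806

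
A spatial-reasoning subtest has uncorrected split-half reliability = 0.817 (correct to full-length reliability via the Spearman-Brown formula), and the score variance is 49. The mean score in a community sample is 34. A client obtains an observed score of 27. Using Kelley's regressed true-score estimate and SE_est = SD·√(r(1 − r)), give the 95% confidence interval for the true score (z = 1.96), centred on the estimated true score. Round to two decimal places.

SD = √49 = 7.0000
Spearman-Brown: r = 2(0.817) / (1 + 0.817) = 1.6340 / 1.8170 ≃ 0.8993
Estimated true score = 0.8993·27 + (1 − 0.8993)·34 ≃ 27.7050
SE_est = 7.0000·√[r(1 − r)] ≃ 2.1067
CI = 27.7050 ± 1.96 · 2.1067 → [23.5760, 31.8341]

[23.58, 31.83]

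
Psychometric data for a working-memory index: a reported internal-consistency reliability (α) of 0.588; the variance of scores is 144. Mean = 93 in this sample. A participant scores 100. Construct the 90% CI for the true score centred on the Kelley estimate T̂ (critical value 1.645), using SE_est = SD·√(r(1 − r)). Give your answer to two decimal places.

σ = 144^(1/2) = 12.00000
Estimated true score = 0.58800·100 + (1 − 0.58800)·93 ≈ 97.11600
SE_est = SD · √(r(1 − r)) = 12.00000 · √0.24226 ≈ 12.00000 · 0.49220 ≈ 5.90634
90% CI: 97.11600 ± 9.71593 ≈ (87.40007, 106.83193)

[87.40, 106.83]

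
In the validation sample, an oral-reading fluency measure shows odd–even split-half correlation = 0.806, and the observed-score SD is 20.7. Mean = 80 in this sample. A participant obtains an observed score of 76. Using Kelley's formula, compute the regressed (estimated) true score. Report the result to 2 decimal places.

76.43

Spearman-Brown: r = 2(0.806) / (1 + 0.806) = 1.6120 / 1.8060 ≃ 0.8926
Estimated true score = 0.8926*76 + (1 − 0.8926)*80 ≃ 76.4297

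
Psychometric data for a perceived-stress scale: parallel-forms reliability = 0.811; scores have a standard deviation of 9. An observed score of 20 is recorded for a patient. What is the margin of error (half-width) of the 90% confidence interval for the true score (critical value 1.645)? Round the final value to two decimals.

6.44

SEM = 9.000·√(1 − 0.811) ≈ 3.913
Margin = 1.645 · 3.913 ≈ 6.436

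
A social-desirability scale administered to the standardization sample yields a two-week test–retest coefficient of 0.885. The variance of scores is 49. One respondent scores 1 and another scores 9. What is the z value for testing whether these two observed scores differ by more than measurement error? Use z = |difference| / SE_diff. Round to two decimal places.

2.38

σ = 49^(1/2) = 7.000
SEM = 7.000 · √(1 − 0.885) = 7.000 · √0.115 ≃ 7.000 · 0.339 ≃ 2.374
SE_diff = √2 · SEM ≃ 3.357
z = 8 / 3.357 ≃ 2.383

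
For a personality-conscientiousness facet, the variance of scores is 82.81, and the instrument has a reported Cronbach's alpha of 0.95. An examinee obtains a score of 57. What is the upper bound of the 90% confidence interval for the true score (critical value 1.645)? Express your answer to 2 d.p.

60.35

σ = 82.81^(1/2) = 9.100
The standard error of measurement is 9.100×√(1 − 0.950) ≈ 9.100×0.224 ≈ 2.035.
Half-width = 1.645×2.035 ≈ 3.347
Upper bound: 57 + 3.347 = 60.347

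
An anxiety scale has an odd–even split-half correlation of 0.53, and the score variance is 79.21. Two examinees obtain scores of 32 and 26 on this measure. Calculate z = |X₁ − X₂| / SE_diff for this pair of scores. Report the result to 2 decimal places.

σ = 79.21^(1/2) = 8.900
r_full = 2·0.53 / (1 + 0.53) ≈ 0.693
The standard error of measurement is 8.900×√(1 − 0.693) ≈ 8.900×0.554 ≈ 4.933.
SE_diff = √2 × SEM ≈ 6.976
z = |32 − 26| / 6.976 = 6 / 6.976 ≈ 0.860

0.86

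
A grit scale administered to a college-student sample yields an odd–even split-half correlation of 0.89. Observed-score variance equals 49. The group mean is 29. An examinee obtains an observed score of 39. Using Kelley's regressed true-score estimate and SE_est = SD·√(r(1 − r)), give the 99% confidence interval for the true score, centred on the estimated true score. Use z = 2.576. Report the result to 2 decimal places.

σ = 49^(1/2) = 7.00000
r_full = 2·0.89 / (1 + 0.89) ≈ 0.94180
T̂ = 0.94180(39) + 0.05820(29) ≈ 38.41799
SE_est = 7.00000·√[r(1 − r)] ≈ 1.63886
99% CI: 38.41799 ± 4.22171 ≈ (34.19628, 42.63970)

[34.20, 42.64]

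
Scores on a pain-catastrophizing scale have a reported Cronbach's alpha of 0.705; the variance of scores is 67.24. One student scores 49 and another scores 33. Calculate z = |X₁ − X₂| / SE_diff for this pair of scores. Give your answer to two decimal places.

σ = 67.24^(1/2) = 8.2000
The standard error of measurement is 8.2000×√(1 − 0.7050) ≈ 8.2000×0.5431 ≈ 4.4537.
Standard error of the difference = 4.4537·√2 ≈ 6.2985
z = |49 − 33| / 6.2985 = 16 / 6.2985 ≈ 2.5403

2.54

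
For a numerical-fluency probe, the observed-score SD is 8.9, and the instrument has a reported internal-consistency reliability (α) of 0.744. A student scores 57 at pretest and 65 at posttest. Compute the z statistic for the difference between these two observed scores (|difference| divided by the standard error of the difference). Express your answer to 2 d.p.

1.26

The standard error of measurement is 8.9000*√(1 − 0.7440) ≈ 8.9000*0.5060 ≈ 4.5031.
SE_diff = SEM * √2 ≈ 4.5031 * 1.4142 ≈ 6.3683
z = |57 − 65| / 6.3683 = 8 / 6.3683 ≈ 1.2562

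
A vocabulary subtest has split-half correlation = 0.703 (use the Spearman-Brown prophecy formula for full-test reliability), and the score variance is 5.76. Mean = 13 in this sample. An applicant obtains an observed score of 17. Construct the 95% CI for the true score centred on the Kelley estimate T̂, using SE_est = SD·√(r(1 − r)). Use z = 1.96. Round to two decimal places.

[14.52, 18.09]

SD = √5.76 = 2.400
Full-length reliability (Spearman-Brown) = 2(0.703)/(1+0.703) ≈ 0.826
T̂ = 0.826(17) + 0.174(13) ≈ 16.302
SE_est = 2.400·√(0.826·0.174) ≈ 0.911
CI = 16.302 ± 1.96 · 0.911 → [14.517, 18.087]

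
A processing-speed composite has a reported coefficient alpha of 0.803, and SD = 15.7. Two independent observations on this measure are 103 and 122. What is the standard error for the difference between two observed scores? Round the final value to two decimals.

9.85

The standard error of measurement is 15.7000·√(1 − 0.8030) ≃ 15.7000·0.4438 ≃ 6.9684.
Standard error of the difference = 6.9684·√2 ≃ 9.8548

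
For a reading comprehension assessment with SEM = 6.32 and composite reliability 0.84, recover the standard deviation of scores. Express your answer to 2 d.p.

15.80

SD = 6.32 / √(1 − 0.84) ≈ 15.8000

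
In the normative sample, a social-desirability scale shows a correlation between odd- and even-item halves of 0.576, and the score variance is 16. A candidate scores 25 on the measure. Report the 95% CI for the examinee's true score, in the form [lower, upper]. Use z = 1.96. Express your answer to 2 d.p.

[20.93, 29.07]

SD = √16 = 4.00000
Full-length reliability (Spearman-Brown) = 2(0.576)/(1+0.576) ≈ 0.73096
The standard error of measurement is 4.00000·√(1 − 0.73096) ≈ 4.00000·0.51869 ≈ 2.07475.
Margin = 1.96 · 2.07475 ≈ 4.06650
95% CI: 25 ± 4.06650 = [20.93350, 29.06650]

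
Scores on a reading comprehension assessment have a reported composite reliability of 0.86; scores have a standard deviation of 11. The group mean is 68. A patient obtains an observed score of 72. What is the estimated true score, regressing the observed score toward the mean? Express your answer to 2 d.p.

71.44

Estimated true score = 0.8600·72 + (1 − 0.8600)·68 ≈ 71.4400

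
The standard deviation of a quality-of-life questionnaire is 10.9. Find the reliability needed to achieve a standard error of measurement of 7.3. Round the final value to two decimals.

r = 1 − (SEM / SD)² = 1 − (7.3000 / 10.9)² ≃ 1 − 0.4485 ≃ 0.5515

0.55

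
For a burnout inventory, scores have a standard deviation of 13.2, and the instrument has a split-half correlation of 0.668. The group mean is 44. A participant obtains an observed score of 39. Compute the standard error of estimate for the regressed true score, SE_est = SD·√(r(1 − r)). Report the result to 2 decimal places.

r_full = 2·0.668 / (1 + 0.668) ≈ 0.801
SE_est = 13.200*√(0.801*0.199) ≈ 5.270

5.27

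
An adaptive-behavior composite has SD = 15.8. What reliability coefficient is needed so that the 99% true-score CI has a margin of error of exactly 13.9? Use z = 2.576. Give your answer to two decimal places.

Required SEM = 13.9 / 2.576 ≈ 5.3960
Required reliability = 1 − (SEM/SD)² = 1 − 0.1166 ≈ 0.8834

0.88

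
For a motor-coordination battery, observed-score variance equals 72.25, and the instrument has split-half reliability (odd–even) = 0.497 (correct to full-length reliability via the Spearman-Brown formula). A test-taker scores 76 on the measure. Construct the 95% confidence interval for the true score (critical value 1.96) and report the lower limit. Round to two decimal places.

66.34

SD = √72.25 ≈ 8.500
r_full = 2·0.497 / (1 + 0.497) ≈ 0.664
SEM = 8.500·√(1 − 0.664) ≈ 4.927
Margin = 1.96 · 4.927 ≈ 9.657
Lower limit = 76 − 9.657 ≈ 66.343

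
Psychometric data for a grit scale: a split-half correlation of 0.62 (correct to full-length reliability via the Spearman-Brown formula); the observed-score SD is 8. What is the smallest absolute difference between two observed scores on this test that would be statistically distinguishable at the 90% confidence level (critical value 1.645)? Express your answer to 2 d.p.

9.01

r_full = 2·0.62 / (1 + 0.62) ≈ 0.76543
SEM = 8.00000 × √(1 − 0.76543) = 8.00000 × √0.23457 ≈ 8.00000 × 0.48432 ≈ 3.87458
SE_diff = √2 × SEM ≈ 5.47948
Minimum reliable difference = 1.645 × SE_diff ≈ 1.645 × 5.47948 ≈ 9.01374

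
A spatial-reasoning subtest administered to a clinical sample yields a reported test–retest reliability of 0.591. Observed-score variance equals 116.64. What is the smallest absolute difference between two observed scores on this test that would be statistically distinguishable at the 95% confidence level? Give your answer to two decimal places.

SD = √116.64 = 10.8000
The standard error of measurement is 10.8000·√(1 − 0.5910) ≃ 10.8000·0.6395 ≃ 6.9069.
SE_diff = √2 · SEM ≃ 9.7679
Smallest detectable difference = 1.96·9.7679 ≃ 19.1450

19.15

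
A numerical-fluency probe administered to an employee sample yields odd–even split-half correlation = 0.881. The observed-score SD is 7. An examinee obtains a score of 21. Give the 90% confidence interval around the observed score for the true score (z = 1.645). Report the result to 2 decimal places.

[18.10, 23.90]

Spearman-Brown: r = 2(0.881) / (1 + 0.881) = 1.76200 / 1.88100 ≈ 0.93674
SEM = 7.00000 · √(1 − 0.93674) = 7.00000 · √0.06326 ≈ 7.00000 · 0.25152 ≈ 1.76067
Half-width = 1.645·1.76067 ≈ 2.89630
CI = 21 ± 2.89630 → [18.10370, 23.89630]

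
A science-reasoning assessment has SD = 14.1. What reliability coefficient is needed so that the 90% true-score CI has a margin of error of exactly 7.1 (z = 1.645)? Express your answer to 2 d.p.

0.91

Required SEM = 7.1 / 1.645 ≈ 4.31611
Required reliability = 1 − (SEM/SD)² = 1 − 0.09370 ≈ 0.90630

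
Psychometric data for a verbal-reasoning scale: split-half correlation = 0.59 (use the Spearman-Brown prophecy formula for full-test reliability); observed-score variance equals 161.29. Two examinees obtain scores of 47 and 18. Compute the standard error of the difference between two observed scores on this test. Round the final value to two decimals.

SD = √161.29 = 12.70000
Full-length reliability (Spearman-Brown) = 2(0.59)/(1+0.59) ≈ 0.74214
SEM = 12.70000×√(1 − 0.74214) ≈ 6.44907
SE_diff = SEM × √2 ≈ 6.44907 × 1.41421 ≈ 9.12036

9.12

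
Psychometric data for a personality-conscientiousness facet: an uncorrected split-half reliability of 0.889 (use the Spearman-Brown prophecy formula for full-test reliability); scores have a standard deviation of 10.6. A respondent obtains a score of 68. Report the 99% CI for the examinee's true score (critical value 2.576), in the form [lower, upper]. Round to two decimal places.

Full-length reliability (Spearman-Brown) = 2(0.889)/(1+0.889) ≈ 0.94124
SEM = 10.60000·√(1 − 0.94124) ≈ 2.56952
2.576 · SEM ≈ 6.61907
Interval: (61.38093, 74.61907)

[61.38, 74.62]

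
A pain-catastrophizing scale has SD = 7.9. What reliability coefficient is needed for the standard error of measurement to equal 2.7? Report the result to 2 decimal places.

r = 1 − (SEM / SD)² = 1 − (2.70000 / 7.9)² ≈ 1 − 0.11681 ≈ 0.88319

0.88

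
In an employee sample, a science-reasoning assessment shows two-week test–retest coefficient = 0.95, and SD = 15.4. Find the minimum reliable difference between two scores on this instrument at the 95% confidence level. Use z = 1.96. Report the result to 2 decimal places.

9.55

SEM = 15.400·√(1 − 0.950) ≈ 3.444
SE_diff = √2 · SEM ≈ 4.870
Smallest detectable difference = 1.96·4.870 ≈ 9.545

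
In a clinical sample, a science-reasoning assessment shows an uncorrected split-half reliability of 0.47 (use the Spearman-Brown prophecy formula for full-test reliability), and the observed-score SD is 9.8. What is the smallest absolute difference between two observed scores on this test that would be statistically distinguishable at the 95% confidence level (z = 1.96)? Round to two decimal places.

Spearman-Brown: r = 2(0.47) / (1 + 0.47) = 0.94000 / 1.47000 ≈ 0.63946
SEM = 9.80000×√(1 − 0.63946) ≈ 5.88444
SE_diff = SEM × √2 ≈ 5.88444 × 1.41421 ≈ 8.32186
Smallest detectable difference = 1.96×8.32186 ≈ 16.31084

16.31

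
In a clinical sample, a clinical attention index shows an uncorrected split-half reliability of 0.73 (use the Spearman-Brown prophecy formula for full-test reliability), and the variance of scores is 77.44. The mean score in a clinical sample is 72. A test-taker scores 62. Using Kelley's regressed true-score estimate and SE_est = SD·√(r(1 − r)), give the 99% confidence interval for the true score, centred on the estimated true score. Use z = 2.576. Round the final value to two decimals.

[55.33, 71.79]

SD = √77.44 ≈ 8.800
r_full = 2·0.73 / (1 + 0.73) ≈ 0.844
T̂ = r·X + (1 − r)·M = 0.844*62 + 0.156*72 ≈ 52.324 + 11.237 ≈ 63.561
SE_est = SD * √(r(1 − r)) = 8.800 * √0.132 ≈ 8.800 * 0.363 ≈ 3.194
CI = 63.561 ± 2.576 * 3.194 → [55.334, 71.788]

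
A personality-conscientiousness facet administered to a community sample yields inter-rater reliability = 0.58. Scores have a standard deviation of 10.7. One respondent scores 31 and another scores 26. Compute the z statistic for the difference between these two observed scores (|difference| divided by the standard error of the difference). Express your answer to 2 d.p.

0.51

The standard error of measurement is 10.7000*√(1 − 0.5800) ≈ 10.7000*0.6481 ≈ 6.9344.
Standard error of the difference = 6.9344·√2 ≈ 9.8067
z = 5 / 9.8067 ≈ 0.5099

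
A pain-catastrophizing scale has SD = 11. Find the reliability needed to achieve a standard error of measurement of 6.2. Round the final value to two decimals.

r = 1 − (SEM / SD)² = 1 − (6.2000 / 11)² ≈ 1 − 0.3177 ≈ 0.6823

0.68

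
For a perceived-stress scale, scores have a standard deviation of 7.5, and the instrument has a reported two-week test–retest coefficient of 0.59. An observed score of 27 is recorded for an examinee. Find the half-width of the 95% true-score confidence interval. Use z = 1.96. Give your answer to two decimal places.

SEM = 7.50000·√(1 − 0.59000) ≃ 4.80234
1.96 · SEM ≃ 9.41259

9.41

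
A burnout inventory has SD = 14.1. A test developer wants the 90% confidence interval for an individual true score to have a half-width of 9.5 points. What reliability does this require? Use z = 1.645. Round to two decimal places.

0.83

SEM needed = half-width / z = 9.5/1.645 ≈ 5.775
r = 1 − (SEM / SD)² = 1 − (5.775 / 14.1)² ≈ 1 − 0.168 ≈ 0.832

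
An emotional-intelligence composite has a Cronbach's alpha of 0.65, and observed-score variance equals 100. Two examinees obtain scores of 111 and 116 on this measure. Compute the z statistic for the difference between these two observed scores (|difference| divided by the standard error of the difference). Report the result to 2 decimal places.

σ = 100^(1/2) = 10.0000
SEM = 10.0000*√(1 − 0.6500) ≈ 5.9161
SE_diff = SEM * √2 ≈ 5.9161 * 1.4142 ≈ 8.3666
z = |111 − 116| / 8.3666 = 5 / 8.3666 ≈ 0.5976

0.60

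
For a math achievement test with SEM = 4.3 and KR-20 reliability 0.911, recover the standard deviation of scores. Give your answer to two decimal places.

14.41

σ = SEM·(1 − r)^(−1/2) ≃ 4.3·3.352 ≃ 14.414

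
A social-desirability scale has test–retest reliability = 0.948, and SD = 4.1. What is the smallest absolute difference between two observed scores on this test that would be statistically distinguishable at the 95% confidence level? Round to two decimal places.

SEM = 4.100·√(1 − 0.948) ≈ 0.935
Standard error of the difference = 0.935·√2 ≈ 1.322
Smallest detectable difference = 1.96·1.322 ≈ 2.592

2.59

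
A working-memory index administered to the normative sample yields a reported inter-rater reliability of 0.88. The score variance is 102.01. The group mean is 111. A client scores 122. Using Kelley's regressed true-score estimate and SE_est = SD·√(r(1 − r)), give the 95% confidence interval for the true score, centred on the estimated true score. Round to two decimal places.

[114.25, 127.11]

σ = 102.01^(1/2) = 10.100
T̂ = r·X + (1 − r)·M = 0.880×122 + 0.120×111 = 107.360 + 13.320 ≈ 120.680
SE_est = SD × √(r(1 − r)) = 10.100 × √0.106 ≈ 10.100 × 0.325 ≈ 3.282
95% CI: 120.680 ± 6.433 ≈ (114.247, 127.113)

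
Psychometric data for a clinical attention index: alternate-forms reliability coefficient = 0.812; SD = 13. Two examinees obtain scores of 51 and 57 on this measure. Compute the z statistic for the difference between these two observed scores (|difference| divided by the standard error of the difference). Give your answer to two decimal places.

0.75

SEM = 13.00000 × √(1 − 0.81200) = 13.00000 × √0.18800 ≃ 13.00000 × 0.43359 ≃ 5.63667
Standard error of the difference = 5.63667·√2 ≃ 7.97145
z = 6 / 7.97145 ≃ 0.75269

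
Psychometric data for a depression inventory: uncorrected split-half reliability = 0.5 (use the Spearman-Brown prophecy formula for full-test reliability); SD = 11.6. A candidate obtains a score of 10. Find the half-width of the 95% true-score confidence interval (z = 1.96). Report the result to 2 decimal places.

Spearman-Brown: r = 2(0.5) / (1 + 0.5) = 1.0000 / 1.5000 ≈ 0.6667
SEM = 11.6000·√(1 − 0.6667) ≈ 6.6973
Half-width = 1.96·6.6973 ≈ 13.1266

13.13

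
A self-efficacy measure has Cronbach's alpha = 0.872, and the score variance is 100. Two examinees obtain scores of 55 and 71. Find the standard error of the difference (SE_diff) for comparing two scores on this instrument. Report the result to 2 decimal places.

5.06

SD = √100 ≈ 10.00000
The standard error of measurement is 10.00000*√(1 − 0.87200) ≈ 10.00000*0.35777 ≈ 3.57771.
SE_diff = SEM * √2 ≈ 3.57771 * 1.41421 ≈ 5.05964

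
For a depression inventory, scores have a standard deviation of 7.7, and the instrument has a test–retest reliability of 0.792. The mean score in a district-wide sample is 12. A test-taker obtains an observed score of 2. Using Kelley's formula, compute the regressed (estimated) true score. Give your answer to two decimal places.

4.08

T̂ = r·X + (1 − r)·M = 0.79200×2 + 0.20800×12 = 1.58400 + 2.49600 ≈ 4.08000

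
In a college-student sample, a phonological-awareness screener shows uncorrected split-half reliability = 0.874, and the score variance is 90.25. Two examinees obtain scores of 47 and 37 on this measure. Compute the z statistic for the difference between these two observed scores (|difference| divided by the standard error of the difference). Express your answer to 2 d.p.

2.87

σ = 90.25^(1/2) = 9.500
Full-length reliability (Spearman-Brown) = 2(0.874)/(1+0.874) ≈ 0.933
SEM = 9.500×√(1 − 0.933) ≈ 2.463
Standard error of the difference = 2.463·√2 ≈ 3.484
z = |47 − 37| / 3.484 = 10 / 3.484 ≈ 2.871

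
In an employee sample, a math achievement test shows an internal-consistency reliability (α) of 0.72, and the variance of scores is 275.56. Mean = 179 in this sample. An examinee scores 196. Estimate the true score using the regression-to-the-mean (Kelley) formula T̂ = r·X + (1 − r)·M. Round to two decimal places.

T̂ = 0.7200(196) + 0.2800(179) ≈ 191.2400

191.24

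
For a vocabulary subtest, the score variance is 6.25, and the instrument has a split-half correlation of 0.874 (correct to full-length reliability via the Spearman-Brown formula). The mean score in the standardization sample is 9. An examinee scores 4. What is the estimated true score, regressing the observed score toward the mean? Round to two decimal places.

Spearman-Brown: r = 2(0.874) / (1 + 0.874) = 1.7480 / 1.8740 ≈ 0.9328
T̂ = r·X + (1 − r)·M = 0.9328×4 + 0.0672×9 ≈ 3.7311 + 0.6051 ≈ 4.3362

4.34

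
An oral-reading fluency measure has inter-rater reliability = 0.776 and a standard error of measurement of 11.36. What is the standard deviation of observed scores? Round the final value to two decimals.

SD = 11.36 / √(1 − 0.776) ≈ 24.002

24.00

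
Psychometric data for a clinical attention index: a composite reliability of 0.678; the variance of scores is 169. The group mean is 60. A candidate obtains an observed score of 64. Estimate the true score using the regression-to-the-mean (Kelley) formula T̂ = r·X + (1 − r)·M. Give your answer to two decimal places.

T̂ = 0.6780(64) + 0.3220(60) ≈ 62.7120

62.71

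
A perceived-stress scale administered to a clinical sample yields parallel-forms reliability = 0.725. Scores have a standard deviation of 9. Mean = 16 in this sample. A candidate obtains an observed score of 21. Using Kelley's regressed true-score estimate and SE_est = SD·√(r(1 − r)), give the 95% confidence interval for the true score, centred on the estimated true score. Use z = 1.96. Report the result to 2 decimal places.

T̂ = r·X + (1 − r)·M = 0.7250·21 + 0.2750·16 = 15.2250 + 4.4000 ≈ 19.6250
SE_est = 9.0000·√(0.7250·0.2750) ≈ 4.0186
95% CI: 19.6250 ± 7.8765 ≈ (11.7485, 27.5015)

[11.75, 27.50]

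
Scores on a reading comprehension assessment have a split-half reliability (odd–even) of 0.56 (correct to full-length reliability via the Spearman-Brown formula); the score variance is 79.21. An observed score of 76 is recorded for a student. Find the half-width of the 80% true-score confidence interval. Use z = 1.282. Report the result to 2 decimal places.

6.06

SD = √79.21 ≈ 8.90000
r_full = 2·0.56 / (1 + 0.56) ≈ 0.71795
SEM = 8.90000*√(1 − 0.71795) ≈ 4.72666
1.282 * SEM ≈ 6.05957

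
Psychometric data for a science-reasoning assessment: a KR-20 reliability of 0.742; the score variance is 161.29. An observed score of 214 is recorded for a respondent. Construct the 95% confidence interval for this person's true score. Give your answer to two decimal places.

[201.36, 226.64]

SD = √161.29 = 12.70000
The standard error of measurement is 12.70000×√(1 − 0.74200) ≈ 12.70000×0.50794 ≈ 6.45080.
Margin = 1.96 × 6.45080 ≈ 12.64357
95% CI: 214 ± 12.64357 = [201.35643, 226.64357]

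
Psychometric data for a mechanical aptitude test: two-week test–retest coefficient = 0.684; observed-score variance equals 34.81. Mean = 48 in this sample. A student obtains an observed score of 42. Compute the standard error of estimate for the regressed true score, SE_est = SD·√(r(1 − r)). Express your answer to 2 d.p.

SD = √34.81 = 5.9000
SE_est = 5.9000·√[r(1 − r)] ≈ 2.7430

2.74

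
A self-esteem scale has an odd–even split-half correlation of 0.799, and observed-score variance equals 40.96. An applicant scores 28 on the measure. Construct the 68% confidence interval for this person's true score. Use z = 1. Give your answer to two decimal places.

SD = √40.96 ≈ 6.400
Full-length reliability (Spearman-Brown) = 2(0.799)/(1+0.799) ≈ 0.888
SEM = 6.400 * √(1 − 0.888) = 6.400 * √0.112 ≈ 6.400 * 0.334 ≈ 2.139
Half-width = 1*2.139 ≈ 2.139
CI = 28 ± 2.139 → [25.861, 30.139]

[25.86, 30.14]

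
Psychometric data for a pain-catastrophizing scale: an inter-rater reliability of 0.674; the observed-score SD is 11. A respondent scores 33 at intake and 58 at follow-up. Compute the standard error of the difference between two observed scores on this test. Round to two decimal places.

SEM = 11.000 · √(1 − 0.674) = 11.000 · √0.326 ≃ 11.000 · 0.571 ≃ 6.281
SE_diff = SEM · √2 ≃ 6.281 · 1.414 ≃ 8.882

8.88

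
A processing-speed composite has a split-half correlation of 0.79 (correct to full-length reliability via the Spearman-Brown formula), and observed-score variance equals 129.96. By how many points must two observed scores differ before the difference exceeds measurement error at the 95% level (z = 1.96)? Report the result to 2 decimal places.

10.82

SD = √129.96 ≈ 11.400
Spearman-Brown: r = 2(0.79) / (1 + 0.79) = 1.580 / 1.790 ≈ 0.883
The standard error of measurement is 11.400·√(1 − 0.883) ≈ 11.400·0.343 ≈ 3.905.
Standard error of the difference = 3.905·√2 ≈ 5.522
Smallest detectable difference = 1.96·5.522 ≈ 10.823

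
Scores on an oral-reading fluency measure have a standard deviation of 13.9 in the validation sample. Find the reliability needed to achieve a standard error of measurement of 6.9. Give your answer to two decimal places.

0.75

Required reliability = 1 − (SEM/SD)² = 1 − 0.246 ≈ 0.754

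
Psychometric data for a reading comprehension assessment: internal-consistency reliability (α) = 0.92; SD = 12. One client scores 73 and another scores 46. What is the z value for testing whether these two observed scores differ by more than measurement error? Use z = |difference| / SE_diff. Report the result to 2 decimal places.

SEM = 12.000·√(1 − 0.920) ≃ 3.394
SE_diff = SEM · √2 ≃ 3.394 · 1.414 ≃ 4.800
z = 27 / 4.800 ≃ 5.625

5.63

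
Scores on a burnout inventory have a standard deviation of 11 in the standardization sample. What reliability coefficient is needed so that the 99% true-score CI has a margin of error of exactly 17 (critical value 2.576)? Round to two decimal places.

SEM needed = half-width / z = 17/2.576 ≈ 6.599
r = 1 − (6.599/11)² ≈ 1 − 0.360 ≈ 0.640

0.64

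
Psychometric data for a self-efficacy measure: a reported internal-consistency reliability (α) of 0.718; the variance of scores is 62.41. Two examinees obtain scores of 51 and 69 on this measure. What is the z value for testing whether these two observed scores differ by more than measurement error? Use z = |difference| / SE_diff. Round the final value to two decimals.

3.03

SD = √62.41 ≈ 7.900
The standard error of measurement is 7.900*√(1 − 0.718) ≈ 7.900*0.531 ≈ 4.195.
SE_diff = √2 * SEM ≈ 5.933
z = 18 / 5.933 ≈ 3.034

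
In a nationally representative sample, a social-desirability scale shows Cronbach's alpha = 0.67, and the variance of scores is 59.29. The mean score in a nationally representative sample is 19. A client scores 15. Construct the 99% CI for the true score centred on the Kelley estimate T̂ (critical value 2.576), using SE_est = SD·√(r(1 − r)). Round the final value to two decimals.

SD = √59.29 = 7.700
T̂ = r·X + (1 − r)·M = 0.670·15 + 0.330·19 = 10.050 + 6.270 ≈ 16.320
SE_est = 7.700·√[r(1 − r)] ≈ 3.621
99% CI: 16.320 ± 9.327 ≈ (6.993, 25.647)

[6.99, 25.65]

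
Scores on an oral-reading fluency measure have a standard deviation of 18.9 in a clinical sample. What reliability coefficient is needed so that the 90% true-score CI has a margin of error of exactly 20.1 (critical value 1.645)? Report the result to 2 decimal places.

0.58

Required SEM = 20.1 / 1.645 ≃ 12.2188
r = 1 − (12.2188/18.9)² ≃ 1 − 0.4180 ≃ 0.5820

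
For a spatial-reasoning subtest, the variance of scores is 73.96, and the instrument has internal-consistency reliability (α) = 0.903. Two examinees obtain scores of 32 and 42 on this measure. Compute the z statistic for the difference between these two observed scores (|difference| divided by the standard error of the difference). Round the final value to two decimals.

2.64

SD = √73.96 ≈ 8.600
SEM = 8.600×√(1 − 0.903) ≈ 2.678
SE_diff = SEM × √2 ≈ 2.678 × 1.414 ≈ 3.788
z = 10 / 3.788 ≈ 2.640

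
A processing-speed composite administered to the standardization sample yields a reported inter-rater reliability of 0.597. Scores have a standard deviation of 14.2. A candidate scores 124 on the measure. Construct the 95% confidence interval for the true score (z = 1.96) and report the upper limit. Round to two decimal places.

SEM = 14.20000·√(1 − 0.59700) ≃ 9.01448
Half-width = 1.96·9.01448 ≃ 17.66839
Upper bound: 124 + 17.66839 = 141.66839

141.67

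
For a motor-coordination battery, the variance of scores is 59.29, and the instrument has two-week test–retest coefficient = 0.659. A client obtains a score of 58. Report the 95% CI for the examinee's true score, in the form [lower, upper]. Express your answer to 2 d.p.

SD = √59.29 ≈ 7.7000
SEM = 7.7000*√(1 − 0.6590) ≈ 4.4964
Margin = 1.96 * 4.4964 ≈ 8.8130
CI = 58 ± 8.8130 → [49.1870, 66.8130]

[49.19, 66.81]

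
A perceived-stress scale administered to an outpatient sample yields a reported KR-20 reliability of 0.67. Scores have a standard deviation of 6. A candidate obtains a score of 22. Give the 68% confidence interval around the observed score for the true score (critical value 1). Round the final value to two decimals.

The standard error of measurement is 6.00000*√(1 − 0.67000) ≈ 6.00000*0.57446 ≈ 3.44674.
Half-width = 1*3.44674 ≈ 3.44674
Interval: (18.55326, 25.44674)

[18.55, 25.45]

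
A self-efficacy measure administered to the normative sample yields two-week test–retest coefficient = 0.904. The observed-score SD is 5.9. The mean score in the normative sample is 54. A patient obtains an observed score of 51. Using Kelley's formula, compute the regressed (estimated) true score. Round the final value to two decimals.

51.29

T̂ = 0.9040(51) + 0.0960(54) ≈ 51.2880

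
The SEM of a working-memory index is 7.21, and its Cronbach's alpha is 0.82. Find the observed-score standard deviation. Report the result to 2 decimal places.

16.99

σ = SEM·(1 − r)^(−1/2) ≃ 7.21×2.3570 ≃ 16.9941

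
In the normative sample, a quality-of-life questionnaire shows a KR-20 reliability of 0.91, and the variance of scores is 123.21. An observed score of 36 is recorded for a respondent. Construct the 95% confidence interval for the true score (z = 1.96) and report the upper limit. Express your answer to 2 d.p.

SD = √123.21 ≈ 11.100
SEM = 11.100·√(1 − 0.910) ≈ 3.330
1.96 · SEM ≈ 6.527
Upper limit = 36 + 6.527 ≈ 42.527

42.53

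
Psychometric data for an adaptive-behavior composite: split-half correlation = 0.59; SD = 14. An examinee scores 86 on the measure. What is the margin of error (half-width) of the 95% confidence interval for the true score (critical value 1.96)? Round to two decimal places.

Full-length reliability (Spearman-Brown) = 2(0.59)/(1+0.59) ≈ 0.7421
SEM = 14.0000 · √(1 − 0.7421) = 14.0000 · √0.2579 ≈ 14.0000 · 0.5078 ≈ 7.1092
Margin = 1.96 · 7.1092 ≈ 13.9341

13.93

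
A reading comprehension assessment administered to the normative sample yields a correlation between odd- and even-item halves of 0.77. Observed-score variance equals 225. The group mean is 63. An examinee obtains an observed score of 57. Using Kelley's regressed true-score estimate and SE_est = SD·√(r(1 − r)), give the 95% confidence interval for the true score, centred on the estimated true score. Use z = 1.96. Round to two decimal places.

σ = 225^(1/2) = 15.00000
Full-length reliability (Spearman-Brown) = 2(0.77)/(1+0.77) ≃ 0.87006
T̂ = r·X + (1 − r)·M = 0.87006×57 + 0.12994×63 ≃ 49.59322 + 8.18644 ≃ 57.77966
SE_est = SD × √(r(1 − r)) = 15.00000 × √0.11306 ≃ 15.00000 × 0.33624 ≃ 5.04362
CI = 57.77966 ± 1.96 × 5.04362 → [47.89417, 67.66515]

[47.89, 67.67]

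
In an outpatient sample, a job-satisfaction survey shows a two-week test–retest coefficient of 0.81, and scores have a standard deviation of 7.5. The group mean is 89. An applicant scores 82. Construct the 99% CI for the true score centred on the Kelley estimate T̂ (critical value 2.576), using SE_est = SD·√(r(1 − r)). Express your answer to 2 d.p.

T̂ = r·X + (1 − r)·M = 0.810×82 + 0.190×89 = 66.420 + 16.910 ≈ 83.330
SE_est = SD × √(r(1 − r)) = 7.500 × √0.154 ≈ 7.500 × 0.392 ≈ 2.942
CI = 83.330 ± 2.576 × 2.942 → [75.751, 90.909]

[75.75, 90.91]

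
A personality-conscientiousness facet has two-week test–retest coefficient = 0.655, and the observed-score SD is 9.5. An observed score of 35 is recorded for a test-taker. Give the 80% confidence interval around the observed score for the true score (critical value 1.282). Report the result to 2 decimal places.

[27.85, 42.15]

SEM = 9.50000 × √(1 − 0.65500) = 9.50000 × √0.34500 ≈ 9.50000 × 0.58737 ≈ 5.57999
Margin = 1.282 × 5.57999 ≈ 7.15354
CI = 35 ± 7.15354 → [27.84646, 42.15354]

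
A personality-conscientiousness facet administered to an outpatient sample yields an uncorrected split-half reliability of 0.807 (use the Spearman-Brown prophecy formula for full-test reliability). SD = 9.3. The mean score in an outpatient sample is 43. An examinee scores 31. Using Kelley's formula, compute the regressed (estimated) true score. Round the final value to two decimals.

32.28

Full-length reliability (Spearman-Brown) = 2(0.807)/(1+0.807) ≈ 0.89319
Estimated true score = 0.89319·31 + (1 − 0.89319)·43 ≈ 32.28168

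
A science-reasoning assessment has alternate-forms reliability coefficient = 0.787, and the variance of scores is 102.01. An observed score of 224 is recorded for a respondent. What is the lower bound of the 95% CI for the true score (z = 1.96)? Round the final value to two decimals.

SD = √102.01 = 10.1000
SEM = 10.1000 × √(1 − 0.7870) = 10.1000 × √0.2130 ≈ 10.1000 × 0.4615 ≈ 4.6613
Half-width = 1.96×4.6613 ≈ 9.1362
Lower bound: 224 − 9.1362 = 214.8638

214.86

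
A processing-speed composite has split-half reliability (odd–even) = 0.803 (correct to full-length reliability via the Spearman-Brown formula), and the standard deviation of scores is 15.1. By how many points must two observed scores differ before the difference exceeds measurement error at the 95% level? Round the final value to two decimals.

r_full = 2·0.803 / (1 + 0.803) ≈ 0.891
SEM = 15.100*√(1 − 0.891) ≈ 4.991
SE_diff = SEM * √2 ≈ 4.991 * 1.414 ≈ 7.059
Smallest detectable difference = 1.96*7.059 ≈ 13.835

13.84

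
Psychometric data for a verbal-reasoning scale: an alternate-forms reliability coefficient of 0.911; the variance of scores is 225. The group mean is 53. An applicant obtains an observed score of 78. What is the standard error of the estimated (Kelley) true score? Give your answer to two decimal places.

4.27

SD = √225 = 15.000
SE_est = 15.000·√(0.911·0.089) ≈ 4.271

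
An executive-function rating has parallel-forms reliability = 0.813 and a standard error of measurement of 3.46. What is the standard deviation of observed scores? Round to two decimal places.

σ = SEM·(1 − r)^(−1/2) ≈ 3.46·2.312 ≈ 8.001

8.00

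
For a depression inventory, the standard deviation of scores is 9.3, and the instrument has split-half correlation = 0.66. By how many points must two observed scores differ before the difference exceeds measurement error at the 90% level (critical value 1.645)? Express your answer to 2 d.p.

9.79

Full-length reliability (Spearman-Brown) = 2(0.66)/(1+0.66) ≈ 0.79518
SEM = 9.30000 * √(1 − 0.79518) = 9.30000 * √0.20482 ≈ 9.30000 * 0.45257 ≈ 4.20890
SE_diff = SEM * √2 ≈ 4.20890 * 1.41421 ≈ 5.95228
Minimum reliable difference = 1.645 * SE_diff ≈ 1.645 * 5.95228 ≈ 9.79150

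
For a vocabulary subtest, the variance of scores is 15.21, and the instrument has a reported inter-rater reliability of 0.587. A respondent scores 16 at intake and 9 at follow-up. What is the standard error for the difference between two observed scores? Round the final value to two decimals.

3.54

SD = √15.21 = 3.9000
SEM = 3.9000 * √(1 − 0.5870) = 3.9000 * √0.4130 ≃ 3.9000 * 0.6427 ≃ 2.5063
Standard error of the difference = 2.5063·√2 ≃ 3.5445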